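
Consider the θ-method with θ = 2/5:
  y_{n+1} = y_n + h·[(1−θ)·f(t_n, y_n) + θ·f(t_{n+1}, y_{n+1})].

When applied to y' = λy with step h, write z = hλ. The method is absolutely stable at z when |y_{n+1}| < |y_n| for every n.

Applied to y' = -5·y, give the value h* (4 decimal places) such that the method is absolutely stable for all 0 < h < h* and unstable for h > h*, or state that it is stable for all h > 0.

(-10.0000,0); λ=-5 ⇒ h* = (10)/5 = 2.0000.

With y'=λy (z=hλ):
  y_{n+1} = y_n + z·[3/5·y_n + 2/5·y_{n+1}] ⇒ (1 − 2/5z)y_{n+1} = (1 + 3/5z)y_n
  Hence R(z) = (1 + 3/5z)/(1 − 2/5z).

Boundary: |R(x)|=1, x<0.
x=-1.67: |R|=0.0012
R=−1: 1+3/5x = −1+2/5x ⇒ -1/5x=2 ⇒ x=2/(-1/5)=-10.0000
Confirm numerically:
  x=-7.245: |R|=0.85865 <1
  x=-5.493: |R|=0.71807 <1
  x=-5.453: |R|=0.71413 <1
  x=-4.717: |R|=0.63399 <1
  x=-10.583: |R|=1.02228 >1
  x=-10.520: |R|=1.01997 >1
Stable set (-10.0000, 0).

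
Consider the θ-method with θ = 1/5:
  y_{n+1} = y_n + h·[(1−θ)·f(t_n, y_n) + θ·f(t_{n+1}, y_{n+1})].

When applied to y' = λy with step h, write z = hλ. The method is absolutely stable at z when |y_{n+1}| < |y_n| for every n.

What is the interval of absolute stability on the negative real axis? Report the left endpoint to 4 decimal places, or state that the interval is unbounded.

z∈(-3.3333,0).

With y'=λy (z=hλ):
  y_{n+1} = y_n + z·[4/5·y_n + 1/5·y_{n+1}] ⇒ (1 − 1/5z)y_{n+1} = (1 + 4/5z)y_n
  ⇒ R(z) = (1 + 4/5z)/(1 − 1/5z).

Find x<0 with |R(x)|<1.
x=-1.7: |R|=0.2687
R=−1: 1+4/5x = −1+1/5x ⇒ -3/5x=2 ⇒ x=2/(-3/5)=-3.3333
Confirm numerically:
  x=-2.563: |R|=0.69443 <1
  x=-2.545: |R|=0.68655 <1
  x=-1.840: |R|=0.34503 <1
  x=-1.550: |R|=0.18321 <1
  x=-3.429: |R|=1.03405 >1
  x=-3.373: |R|=1.01421 >1
Stable set (-3.3333, 0).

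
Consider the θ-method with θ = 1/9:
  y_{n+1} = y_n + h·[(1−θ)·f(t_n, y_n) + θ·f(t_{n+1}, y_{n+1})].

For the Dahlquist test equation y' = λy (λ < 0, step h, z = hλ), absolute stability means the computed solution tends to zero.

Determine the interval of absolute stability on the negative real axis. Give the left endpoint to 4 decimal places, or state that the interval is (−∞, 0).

On y'=λy, z=hλ:
  y_{n+1} = y_n + z·[8/9·y_n + 1/9·y_{n+1}] ⇒ (1 − 1/9z)y_{n+1} = (1 + 8/9z)y_n
  so R(z) = (1 + 8/9z)/(1 − 1/9z).

Boundary: |R(x)|=1, x<0.
x=-1.28: |R|=0.1206
R=−1: 1+8/9x = −1+1/9x ⇒ -7/9x=2 ⇒ x=2/(-7/9)=-2.5714
Confirm numerically:
  x=-2.395: |R|=0.89162 <1
  x=-2.392: |R|=0.88975 <1
  x=-2.096: |R|=0.70007 <1
  x=-1.234: |R|=0.08521 <1
  x=-3.108: |R|=1.31021 >1
  x=-3.037: |R|=1.27075 >1
  x=-2.828: |R|=1.15184 >1
So |R|<1 on (-2.5714, 0).

(-2.5714, 0).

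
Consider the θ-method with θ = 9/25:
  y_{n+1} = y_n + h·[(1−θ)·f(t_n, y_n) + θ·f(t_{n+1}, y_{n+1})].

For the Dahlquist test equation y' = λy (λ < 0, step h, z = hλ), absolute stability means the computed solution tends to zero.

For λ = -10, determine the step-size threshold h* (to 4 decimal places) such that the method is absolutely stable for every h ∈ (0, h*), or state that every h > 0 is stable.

Test eqn y'=λy, z=hλ:
  y_{n+1} = y_n + z·[16/25·y_n + 9/25·y_{n+1}] ⇒ (1 − 9/25z)y_{n+1} = (1 + 16/25z)y_n
  R(z) = (1 + 16/25z)/(1 − 9/25z).

Find x<0 with |R(x)|<1.
x=-0.85: |R|=0.3492
R=−1: 1+16/25x = −1+9/25x ⇒ -7/25x=2 ⇒ x=2/(-7/25)=-7.1429
Confirm numerically:
  x=-6.748: |R|=0.96776 <1
  x=-5.138: |R|=0.80301 <1
  x=-4.799: |R|=0.75940 <1
  x=-4.744: |R|=0.75195 <1
  x=-7.543: |R|=1.03015 >1
  x=-7.500: |R|=1.02703 >1
So |R|<1 on (-7.1429, 0).

(-7.1429,0); λ=-10 ⇒ h* = (50/7)/10 = 0.7143.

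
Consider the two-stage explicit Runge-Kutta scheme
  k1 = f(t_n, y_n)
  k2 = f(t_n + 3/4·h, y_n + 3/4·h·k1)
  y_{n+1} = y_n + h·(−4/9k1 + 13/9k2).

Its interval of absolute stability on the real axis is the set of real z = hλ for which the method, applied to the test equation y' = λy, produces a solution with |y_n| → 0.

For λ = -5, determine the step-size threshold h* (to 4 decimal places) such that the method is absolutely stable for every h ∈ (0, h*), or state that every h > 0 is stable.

With y'=λy (z=hλ):
  k1=λy_n ⇒ h·k1=z·y_n;  k2=λ(1+3/4z)y_n ⇒ h·k2=z(1+3/4z)y_n
  y_{n+1}/y_n = 1 − 4/9z + 13/9z(1+3/4z) = 1 + z + 13/12z²
  ⇒ R(z) = 1 + z + 13/12z².

Solve |R(x)|<1 on ℝ⁻.
x=-0.7: |R|=0.8308
R=1: x+13/12x²=0 ⇒ x=−12/13=-0.9231; min R=1−1/(4·13/12)=0.7692>−1
Confirm numerically:
  x=-0.685: |R|=0.82333 <1
  x=-0.541: |R|=0.77607 <1
  x=-0.438: |R|=0.76983 <1
  x=-0.385: |R|=0.77558 <1
  x=-1.494: |R|=1.92404 >1
  x=-1.396: |R|=1.71522 >1
So |R|<1 on (-0.9231, 0).

(-0.9231,0); λ=-5 ⇒ h* = (12/13)/5 = 0.1846.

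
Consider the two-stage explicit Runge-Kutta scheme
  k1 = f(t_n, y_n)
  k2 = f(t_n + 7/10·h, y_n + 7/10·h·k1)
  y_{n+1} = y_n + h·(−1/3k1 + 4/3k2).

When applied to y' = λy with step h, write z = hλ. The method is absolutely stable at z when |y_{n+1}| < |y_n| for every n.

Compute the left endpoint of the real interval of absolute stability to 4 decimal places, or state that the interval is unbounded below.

On y'=λy, z=hλ:
  k1=λy_n ⇒ h·k1=z·y_n;  k2=λ(1+7/10z)y_n ⇒ h·k2=z(1+7/10z)y_n
  y_{n+1}/y_n = 1 − 1/3z + 4/3z(1+7/10z) = 1 + z + 14/15z²
  R(z) = 1 + z + 14/15z².

Solve |R(x)|<1 on ℝ⁻.
x=-1.67: |R|=1.9330
R=1: x+14/15x²=0 ⇒ x=−15/14=-1.0714; min R=1−1/(4·14/15)=0.7321>−1
Confirm numerically:
  x=-0.833: |R|=0.81463 <1
  x=-0.765: |R|=0.78121 <1
  x=-0.594: |R|=0.73531 <1
  x=-0.547: |R|=0.73226 <1
  x=-1.423: |R|=1.46693 >1
  x=-1.408: |R|=1.44230 >1
  x=-1.377: |R|=1.39272 >1
So |R|<1 on (-1.0714, 0).

z* = -1.0714.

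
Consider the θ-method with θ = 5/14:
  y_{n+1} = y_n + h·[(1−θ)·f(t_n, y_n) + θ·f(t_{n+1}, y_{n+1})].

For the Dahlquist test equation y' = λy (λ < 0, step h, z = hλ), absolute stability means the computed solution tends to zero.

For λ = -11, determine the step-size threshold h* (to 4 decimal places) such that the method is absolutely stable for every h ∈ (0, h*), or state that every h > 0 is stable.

Test eqn y'=λy, z=hλ:
  y_{n+1} = y_n + z·[9/14·y_n + 5/14·y_{n+1}] ⇒ (1 − 5/14z)y_{n+1} = (1 + 9/14z)y_n
  ⇒ R(z) = (1 + 9/14z)/(1 − 5/14z).

Find x<0 with |R(x)|<1.
x=-1.48: |R|=0.0318
R=−1: 1+9/14x = −1+5/14x ⇒ -2/7x=2 ⇒ x=2/(-2/7)=-7.0000
Confirm numerically:
  x=-6.022: |R|=0.91131 <1
  x=-5.521: |R|=0.85781 <1
  x=-4.124: |R|=0.66771 <1
  x=-7.473: |R|=1.03683 >1
  x=-7.363: |R|=1.02857 >1
Stable set (-7.0000, 0).

(-7.0000,0); λ=-11 ⇒ h* = (7)/11 = 0.6364.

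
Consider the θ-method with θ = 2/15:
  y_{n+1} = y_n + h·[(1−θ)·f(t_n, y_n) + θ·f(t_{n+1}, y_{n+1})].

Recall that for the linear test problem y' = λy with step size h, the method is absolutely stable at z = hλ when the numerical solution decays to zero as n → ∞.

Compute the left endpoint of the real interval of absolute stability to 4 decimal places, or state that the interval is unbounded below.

z* = -2.7273.

With y'=λy (z=hλ):
  y_{n+1} = y_n + z·[13/15·y_n + 2/15·y_{n+1}] ⇒ (1 − 2/15z)y_{n+1} = (1 + 13/15z)y_n
  R(z) = (1 + 13/15z)/(1 − 2/15z).

Find x<0 with |R(x)|<1.
x=-0.65: |R|=0.4018
R=−1: 1+13/15x = −1+2/15x ⇒ -11/15x=2 ⇒ x=2/(-11/15)=-2.7273
Confirm numerically:
  x=-2.579: |R|=0.91909 <1
  x=-1.709: |R|=0.39184 <1
  x=-1.223: |R|=0.05153 <1
  x=-1.111: |R|=0.03234 <1
  x=-3.225: |R|=1.25524 >1
  x=-3.079: |R|=1.18286 >1
So |R|<1 on (-2.7273, 0).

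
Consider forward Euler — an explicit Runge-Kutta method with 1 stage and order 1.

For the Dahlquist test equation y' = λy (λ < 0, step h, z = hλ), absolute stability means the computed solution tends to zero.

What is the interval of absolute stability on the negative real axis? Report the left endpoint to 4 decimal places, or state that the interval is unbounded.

z∈(-2.0000,0).

With y'=λy (z=hλ):
  order 1, 1-stage ⇒ R(z)=1+z
  (e.g. R(-1.37)=-0.37000, |R|=0.37000)

Solve |R(x)|<1 on ℝ⁻.
x=-1.37: |R|=0.3700
|R(-1.96)|=0.9600 |R(-0.92)|=0.0800 |R(-0.81)|=0.1900
Bisect:
  x_lo=-2.6724 |R|=1.6724  x_hi=-0.2223 |R|=0.7777
  mid=-1.44735 |R|=0.44735 →hi
  mid=-2.05988 |R|=1.05988 →lo
  mid=-1.75361 |R|=0.75361 →hi
  mid=-1.90675 |R|=0.90675 →hi
  mid=-1.98331 |R|=0.98331 →hi
  mid=-2.02160 |R|=1.02160 →lo
  mid=-2.00245 |R|=1.00245 →lo
  mid=-1.99288 |R|=0.99288 →hi
  ...
  [-2.00006,-1.99991] ⇒ x*=-2.0000
Interval (-2.0000, 0).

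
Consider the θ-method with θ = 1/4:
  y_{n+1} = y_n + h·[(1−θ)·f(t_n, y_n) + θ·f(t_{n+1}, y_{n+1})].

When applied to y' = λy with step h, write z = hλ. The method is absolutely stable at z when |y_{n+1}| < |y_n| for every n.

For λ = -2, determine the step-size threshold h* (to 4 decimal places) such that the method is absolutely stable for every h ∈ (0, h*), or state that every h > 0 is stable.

With y'=λy (z=hλ):
  y_{n+1} = y_n + z·[3/4·y_n + 1/4·y_{n+1}] ⇒ (1 − 1/4z)y_{n+1} = (1 + 3/4z)y_n
  R(z) = (1 + 3/4z)/(1 − 1/4z).

Find x<0 with |R(x)|<1.
x=-0.42: |R|=0.6199
R=−1: 1+3/4x = −1+1/4x ⇒ -1/2x=2 ⇒ x=2/(-1/2)=-4.0000
Confirm numerically:
  x=-3.446: |R|=0.85120 <1
  x=-2.837: |R|=0.65979 <1
  x=-2.682: |R|=0.60551 <1
  x=-1.811: |R|=0.24660 <1
  x=-4.504: |R|=1.11853 >1
  x=-4.121: |R|=1.02980 >1
  x=-4.030: |R|=1.00747 >1
Interval (-4.0000, 0).

(-4.0000,0); λ=-2 ⇒ h* = (4)/2 = 2.0000.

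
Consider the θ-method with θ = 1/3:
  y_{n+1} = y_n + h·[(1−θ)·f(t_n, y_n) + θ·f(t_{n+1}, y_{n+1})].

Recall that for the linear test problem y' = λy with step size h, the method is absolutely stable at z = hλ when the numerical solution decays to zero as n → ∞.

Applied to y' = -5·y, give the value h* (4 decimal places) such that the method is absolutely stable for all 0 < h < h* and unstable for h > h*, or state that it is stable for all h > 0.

(-6.0000,0); λ=-5 ⇒ h* = (6)/5 = 1.2000.

With y'=λy (z=hλ):
  y_{n+1} = y_n + z·[2/3·y_n + 1/3·y_{n+1}] ⇒ (1 − 1/3z)y_{n+1} = (1 + 2/3z)y_n
  R(z) = (1 + 2/3z)/(1 − 1/3z).

Find x<0 with |R(x)|<1.
x=-0.6: |R|=0.5000
R=−1: 1+2/3x = −1+1/3x ⇒ -1/3x=2 ⇒ x=2/(-1/3)=-6.0000
Confirm numerically:
  x=-5.660: |R|=0.96074 <1
  x=-3.781: |R|=0.67276 <1
  x=-3.514: |R|=0.61836 <1
  x=-2.791: |R|=0.44586 <1
  x=-6.166: |R|=1.01811 >1
  x=-6.058: |R|=1.00640 >1
So |R|<1 on (-6.0000, 0).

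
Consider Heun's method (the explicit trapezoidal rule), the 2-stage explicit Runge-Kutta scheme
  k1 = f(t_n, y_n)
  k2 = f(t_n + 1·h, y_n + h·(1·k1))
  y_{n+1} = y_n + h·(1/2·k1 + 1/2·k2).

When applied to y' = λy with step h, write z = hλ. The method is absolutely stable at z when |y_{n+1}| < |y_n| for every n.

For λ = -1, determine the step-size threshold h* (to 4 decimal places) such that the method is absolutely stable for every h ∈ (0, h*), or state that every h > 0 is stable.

(-2.0000,0); λ=-1 ⇒ h* = 2.0000.

Set f=λy, z=hλ:
  order 2, 2-stage ⇒ R(z)=1+z+z^2/2
  (e.g. R(-0.72)=0.53920, |R|=0.53920)

Boundary: |R(x)|=1, x<0.
x=-0.72: |R|=0.5392
|R(-2.19)|=1.2080 |R(-1.59)|=0.6741 |R(-0.52)|=0.6152
Bisect:
  x_lo=-2.8675 |R|=2.2437  x_hi=-0.1998 |R|=0.8202
  mid=-1.53363 |R|=0.64238 →hi
  mid=-2.20056 |R|=1.22067 →lo
  mid=-1.86710 |R|=0.87593 →hi
  mid=-2.03383 |R|=1.03440 →lo
  mid=-1.95046 |R|=0.95169 →hi
  mid=-1.99214 |R|=0.99217 →hi
  mid=-2.01299 |R|=1.01307 →lo
  mid=-2.00256 |R|=1.00257 →lo
  mid=-1.99735 |R|=0.99736 →hi
  mid=-1.99996 |R|=0.99996 →hi
  ...
  [-2.00012,-1.99996] ⇒ x*=-2.0000
Stable set (-2.0000, 0).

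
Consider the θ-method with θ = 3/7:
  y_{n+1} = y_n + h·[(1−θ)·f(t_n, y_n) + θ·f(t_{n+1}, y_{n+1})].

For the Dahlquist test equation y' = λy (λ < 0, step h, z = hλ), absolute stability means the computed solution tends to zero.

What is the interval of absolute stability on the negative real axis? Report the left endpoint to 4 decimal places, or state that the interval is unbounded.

(-14.0000, 0).

On y'=λy, z=hλ:
  y_{n+1} = y_n + z·[4/7·y_n + 3/7·y_{n+1}] ⇒ (1 − 3/7z)y_{n+1} = (1 + 4/7z)y_n
  so R(z) = (1 + 4/7z)/(1 − 3/7z).

Need |R(x)|<1, x<0.
x=-0.51: |R|=0.5815
R=−1: 1+4/7x = −1+3/7x ⇒ -1/7x=2 ⇒ x=2/(-1/7)=-14.0000
Confirm numerically:
  x=-13.844: |R|=0.99679 <1
  x=-10.427: |R|=0.90666 <1
  x=-8.547: |R|=0.83294 <1
  x=-14.399: |R|=1.00795 >1
  x=-14.310: |R|=1.00621 >1
  x=-14.123: |R|=1.00249 >1
Stable set (-14.0000, 0).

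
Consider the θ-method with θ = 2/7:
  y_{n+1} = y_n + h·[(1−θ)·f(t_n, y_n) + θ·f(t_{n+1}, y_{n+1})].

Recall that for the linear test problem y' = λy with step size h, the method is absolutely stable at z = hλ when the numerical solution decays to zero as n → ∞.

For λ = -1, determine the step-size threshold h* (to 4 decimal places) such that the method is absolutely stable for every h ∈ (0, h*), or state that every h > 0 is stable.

(-4.6667,0); λ=-1 ⇒ h* = (14/3)/1 = 4.6667.

Test eqn y'=λy, z=hλ:
  y_{n+1} = y_n + z·[5/7·y_n + 2/7·y_{n+1}] ⇒ (1 − 2/7z)y_{n+1} = (1 + 5/7z)y_n
  ⇒ R(z) = (1 + 5/7z)/(1 − 2/7z).

Need |R(x)|<1, x<0.
x=-1.48: |R|=0.0402
R=−1: 1+5/7x = −1+2/7x ⇒ -3/7x=2 ⇒ x=2/(-3/7)=-4.6667
Confirm numerically:
  x=-4.090: |R|=0.88603 <1
  x=-3.589: |R|=0.77197 <1
  x=-2.410: |R|=0.42724 <1
  x=-5.194: |R|=1.09098 >1
  x=-5.157: |R|=1.08496 >1
  x=-4.965: |R|=1.05286 >1
Interval (-4.6667, 0).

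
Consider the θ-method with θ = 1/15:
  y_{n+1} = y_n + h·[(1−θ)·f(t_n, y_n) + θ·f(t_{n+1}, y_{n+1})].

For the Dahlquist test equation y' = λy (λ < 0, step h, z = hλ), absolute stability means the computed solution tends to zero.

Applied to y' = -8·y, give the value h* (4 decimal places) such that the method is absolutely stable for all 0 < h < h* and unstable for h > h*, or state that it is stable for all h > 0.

Test eqn y'=λy, z=hλ:
  y_{n+1} = y_n + z·[14/15·y_n + 1/15·y_{n+1}] ⇒ (1 − 1/15z)y_{n+1} = (1 + 14/15z)y_n
  R(z) = (1 + 14/15z)/(1 − 1/15z).

Find x<0 with |R(x)|<1.
x=-1.17: |R|=0.0853
R=−1: 1+14/15x = −1+1/15x ⇒ -13/15x=2 ⇒ x=2/(-13/15)=-2.3077
Confirm numerically:
  x=-1.752: |R|=0.56877 <1
  x=-1.373: |R|=0.25786 <1
  x=-1.264: |R|=0.16576 <1
  x=-1.079: |R|=0.00659 <1
  x=-2.851: |R|=1.39566 >1
  x=-2.720: |R|=1.30248 >1
So |R|<1 on (-2.3077, 0).

(-2.3077,0); λ=-8 ⇒ h* = (30/13)/8 = 0.2885.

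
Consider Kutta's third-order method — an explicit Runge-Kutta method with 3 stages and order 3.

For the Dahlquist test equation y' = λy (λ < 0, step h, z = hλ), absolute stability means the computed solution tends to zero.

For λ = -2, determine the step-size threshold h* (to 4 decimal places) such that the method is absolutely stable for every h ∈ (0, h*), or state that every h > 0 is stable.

Test eqn y'=λy, z=hλ:
  order 3, 3-stage ⇒ R(z)=1+z+z^2/2+z^3/6
  (e.g. R(-1.56)=0.02406, |R|=0.02406)

Find x<0 with |R(x)|<1.
x=-1.56: |R|=0.0241
|R(-2.59)|=1.1316 |R(-1.88)|=0.2202 |R(-1.43)|=0.1051
Bisect:
  x_lo=-3.0345 |R|=2.0876  x_hi=-0.2066 |R|=0.8133
  mid=-1.62058 |R|=0.01679 →hi
  mid=-2.32756 |R|=0.72040 →hi
  mid=-2.68105 |R|=1.29895 →lo
  mid=-2.50431 |R|=0.98618 →hi
  mid=-2.59268 |R|=1.13635 →lo
  mid=-2.54849 |R|=1.05975 →lo
  mid=-2.52640 |R|=1.02259 →lo
  mid=-2.51535 |R|=1.00430 →lo
  ...
  [-2.51277,-2.51259] ⇒ x*=-2.5127
Interval (-2.5127, 0).

(-2.5127,0); λ=-2 ⇒ h* = 1.2564.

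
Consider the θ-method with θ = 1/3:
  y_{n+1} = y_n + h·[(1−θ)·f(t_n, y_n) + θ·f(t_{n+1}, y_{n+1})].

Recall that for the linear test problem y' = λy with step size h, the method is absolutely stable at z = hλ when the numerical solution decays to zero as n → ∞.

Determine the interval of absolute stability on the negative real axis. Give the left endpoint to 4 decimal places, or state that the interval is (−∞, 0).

(-6.0000, 0).

With y'=λy (z=hλ):
  y_{n+1} = y_n + z·[2/3·y_n + 1/3·y_{n+1}] ⇒ (1 − 1/3z)y_{n+1} = (1 + 2/3z)y_n
  R(z) = (1 + 2/3z)/(1 − 1/3z).

Boundary: |R(x)|=1, x<0.
x=-1.7: |R|=0.0851
R=−1: 1+2/3x = −1+1/3x ⇒ -1/3x=2 ⇒ x=2/(-1/3)=-6.0000
Confirm numerically:
  x=-5.701: |R|=0.96564 <1
  x=-3.063: |R|=0.51559 <1
  x=-2.888: |R|=0.47147 <1
  x=-6.150: |R|=1.01639 >1
  x=-6.103: |R|=1.01131 >1
So |R|<1 on (-6.0000, 0).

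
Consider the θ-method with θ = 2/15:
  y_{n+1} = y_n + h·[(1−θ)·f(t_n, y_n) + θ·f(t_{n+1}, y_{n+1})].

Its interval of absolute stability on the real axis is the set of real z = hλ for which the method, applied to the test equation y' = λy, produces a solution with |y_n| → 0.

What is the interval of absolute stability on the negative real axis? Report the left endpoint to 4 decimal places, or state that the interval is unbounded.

On y'=λy, z=hλ:
  y_{n+1} = y_n + z·[13/15·y_n + 2/15·y_{n+1}] ⇒ (1 − 2/15z)y_{n+1} = (1 + 13/15z)y_n
  R(z) = (1 + 13/15z)/(1 − 2/15z).

Boundary: |R(x)|=1, x<0.
x=-0.9: |R|=0.1964
R=−1: 1+13/15x = −1+2/15x ⇒ -11/15x=2 ⇒ x=2/(-11/15)=-2.7273
Confirm numerically:
  x=-2.530: |R|=0.89182 <1
  x=-2.430: |R|=0.83535 <1
  x=-1.943: |R|=0.54321 <1
  x=-1.764: |R|=0.42811 <1
  x=-3.063: |R|=1.17481 >1
  x=-2.959: |R|=1.12186 >1
  x=-2.938: |R|=1.11104 >1
Stable set (-2.7273, 0).

z∈(-2.7273,0).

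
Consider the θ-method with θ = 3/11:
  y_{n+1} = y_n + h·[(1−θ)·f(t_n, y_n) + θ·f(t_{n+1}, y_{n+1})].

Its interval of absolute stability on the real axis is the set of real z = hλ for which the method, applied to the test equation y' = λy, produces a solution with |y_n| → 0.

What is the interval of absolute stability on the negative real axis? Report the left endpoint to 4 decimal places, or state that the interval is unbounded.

Set f=λy, z=hλ:
  y_{n+1} = y_n + z·[8/11·y_n + 3/11·y_{n+1}] ⇒ (1 − 3/11z)y_{n+1} = (1 + 8/11z)y_n
  Hence R(z) = (1 + 8/11z)/(1 − 3/11z).

Solve |R(x)|<1 on ℝ⁻.
x=-1.46: |R|=0.0442
R=−1: 1+8/11x = −1+3/11x ⇒ -5/11x=2 ⇒ x=2/(-5/11)=-4.4000
Confirm numerically:
  x=-3.285: |R|=0.73268 <1
  x=-2.426: |R|=0.46001 <1
  x=-2.001: |R|=0.29454 <1
  x=-4.948: |R|=1.10602 >1
  x=-4.744: |R|=1.06817 >1
  x=-4.525: |R|=1.02543 >1
Interval (-4.4000, 0).

(-4.4000, 0).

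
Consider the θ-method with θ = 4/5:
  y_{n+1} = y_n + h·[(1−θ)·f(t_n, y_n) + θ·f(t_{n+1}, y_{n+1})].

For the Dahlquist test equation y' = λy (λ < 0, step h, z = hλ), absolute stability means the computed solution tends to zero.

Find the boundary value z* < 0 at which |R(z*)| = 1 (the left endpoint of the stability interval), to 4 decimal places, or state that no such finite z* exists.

unbounded; (−∞, 0).

With y'=λy (z=hλ):
  y_{n+1} = y_n + z·[1/5·y_n + 4/5·y_{n+1}] ⇒ (1 − 4/5z)y_{n+1} = (1 + 1/5z)y_n
  so R(z) = (1 + 1/5z)/(1 − 4/5z).

Solve |R(x)|<1 on ℝ⁻.
x=-1.14: |R|=0.4038
x=-2: |R|=0.2308
x=-10: |R|=0.1111
x=-100: |R|=0.2346
θ=4/5≥1/2 ⇒ |1+1/5x|<|1−4/5x| ∀x<0 ⇒ stable on all of ℝ⁻.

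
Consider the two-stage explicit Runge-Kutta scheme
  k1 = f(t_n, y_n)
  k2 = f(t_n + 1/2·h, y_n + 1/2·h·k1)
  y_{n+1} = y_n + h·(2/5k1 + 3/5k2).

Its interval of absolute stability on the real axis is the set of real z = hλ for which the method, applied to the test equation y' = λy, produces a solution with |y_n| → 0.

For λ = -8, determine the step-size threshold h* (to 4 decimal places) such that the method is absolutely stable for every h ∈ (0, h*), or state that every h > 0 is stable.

(-3.3333,0); λ=-8 ⇒ h* = (10/3)/8 = 0.4167.

With y'=λy (z=hλ):
  k1=λy_n ⇒ h·k1=z·y_n;  k2=λ(1+1/2z)y_n ⇒ h·k2=z(1+1/2z)y_n
  y_{n+1}/y_n = 1 + 2/5z + 3/5z(1+1/2z) = 1 + z + 3/10z²
  R(z) = 1 + z + 3/10z².

Boundary: |R(x)|=1, x<0.
x=-0.85: |R|=0.3668
R=1: x+3/10x²=0 ⇒ x=−10/3=-3.3333; min R=1−1/(4·3/10)=0.1667>−1
Confirm numerically:
  x=-3.255: |R|=0.92351 <1
  x=-3.050: |R|=0.74075 <1
  x=-2.511: |R|=0.38054 <1
  x=-1.556: |R|=0.17034 <1
  x=-3.842: |R|=1.58629 >1
  x=-3.692: |R|=1.39726 >1
  x=-3.580: |R|=1.26492 >1
So |R|<1 on (-3.3333, 0).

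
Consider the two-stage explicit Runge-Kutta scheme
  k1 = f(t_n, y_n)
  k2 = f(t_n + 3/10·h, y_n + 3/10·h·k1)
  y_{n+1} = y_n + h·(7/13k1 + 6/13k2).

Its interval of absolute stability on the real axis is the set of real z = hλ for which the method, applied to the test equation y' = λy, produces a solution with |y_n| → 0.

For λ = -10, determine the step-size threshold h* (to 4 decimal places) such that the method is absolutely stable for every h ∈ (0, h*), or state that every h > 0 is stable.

(-7.2222,0); λ=-10 ⇒ h* = (65/9)/10 = 0.7222.

With y'=λy (z=hλ):
  k1=λy_n ⇒ h·k1=z·y_n;  k2=λ(1+3/10z)y_n ⇒ h·k2=z(1+3/10z)y_n
  y_{n+1}/y_n = 1 + 7/13z + 6/13z(1+3/10z) = 1 + z + 9/65z²
  Hence R(z) = 1 + z + 9/65z².

Boundary: |R(x)|=1, x<0.
x=-0.7: |R|=0.3678
R=1: x+9/65x²=0 ⇒ x=−65/9=-7.2222; min R=1−1/(4·9/65)=-0.8056>−1
Confirm numerically:
  x=-6.480: |R|=0.33406 <1
  x=-5.110: |R|=0.49448 <1
  x=-5.021: |R|=0.53032 <1
  x=-7.515: |R|=1.30465 >1
  x=-7.332: |R|=1.11145 >1
  x=-7.315: |R|=1.09397 >1
So |R|<1 on (-7.2222, 0).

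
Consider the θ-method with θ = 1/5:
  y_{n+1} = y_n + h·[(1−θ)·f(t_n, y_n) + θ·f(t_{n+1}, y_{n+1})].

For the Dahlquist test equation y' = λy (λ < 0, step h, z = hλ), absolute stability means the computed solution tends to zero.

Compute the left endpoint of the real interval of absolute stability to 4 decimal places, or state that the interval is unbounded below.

Test eqn y'=λy, z=hλ:
  y_{n+1} = y_n + z·[4/5·y_n + 1/5·y_{n+1}] ⇒ (1 − 1/5z)y_{n+1} = (1 + 4/5z)y_n
  so R(z) = (1 + 4/5z)/(1 − 1/5z).

Boundary: |R(x)|=1, x<0.
x=-1.56: |R|=0.1890
R=−1: 1+4/5x = −1+1/5x ⇒ -3/5x=2 ⇒ x=2/(-3/5)=-3.3333
Confirm numerically:
  x=-2.398: |R|=0.62071 <1
  x=-2.370: |R|=0.60787 <1
  x=-2.315: |R|=0.58237 <1
  x=-2.296: |R|=0.57346 <1
  x=-3.796: |R|=1.15780 >1
  x=-3.751: |R|=1.14318 >1
Stable set (-3.3333, 0).

z* = -3.3333.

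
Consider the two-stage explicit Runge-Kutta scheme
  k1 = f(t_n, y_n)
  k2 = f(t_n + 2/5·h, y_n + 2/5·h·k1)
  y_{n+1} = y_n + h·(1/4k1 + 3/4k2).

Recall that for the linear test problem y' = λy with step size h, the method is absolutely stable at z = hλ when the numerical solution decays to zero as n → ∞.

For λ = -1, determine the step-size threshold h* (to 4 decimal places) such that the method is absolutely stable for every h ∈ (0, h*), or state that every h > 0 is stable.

On y'=λy, z=hλ:
  k1=λy_n ⇒ h·k1=z·y_n;  k2=λ(1+2/5z)y_n ⇒ h·k2=z(1+2/5z)y_n
  y_{n+1}/y_n = 1 + 1/4z + 3/4z(1+2/5z) = 1 + z + 3/10z²
  Hence R(z) = 1 + z + 3/10z².

Need |R(x)|<1, x<0.
x=-0.82: |R|=0.3817
R=1: x+3/10x²=0 ⇒ x=−10/3=-3.3333; min R=1−1/(4·3/10)=0.1667>−1
Confirm numerically:
  x=-3.291: |R|=0.95820 <1
  x=-3.086: |R|=0.77102 <1
  x=-2.314: |R|=0.29238 <1
  x=-1.434: |R|=0.18291 <1
  x=-3.759: |R|=1.48002 >1
  x=-3.757: |R|=1.47751 >1
  x=-3.364: |R|=1.03095 >1
So |R|<1 on (-3.3333, 0).

(-3.3333,0); λ=-1 ⇒ h* = (10/3)/1 = 3.3333.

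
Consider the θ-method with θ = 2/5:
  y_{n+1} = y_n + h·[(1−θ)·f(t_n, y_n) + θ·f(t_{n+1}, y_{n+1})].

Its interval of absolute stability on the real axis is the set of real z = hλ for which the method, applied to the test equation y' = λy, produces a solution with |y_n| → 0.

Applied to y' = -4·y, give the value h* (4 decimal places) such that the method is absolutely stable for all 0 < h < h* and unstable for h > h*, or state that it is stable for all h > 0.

(-10.0000,0); λ=-4 ⇒ h* = (10)/4 = 2.5000.

On y'=λy, z=hλ:
  y_{n+1} = y_n + z·[3/5·y_n + 2/5·y_{n+1}] ⇒ (1 − 2/5z)y_{n+1} = (1 + 3/5z)y_n
  so R(z) = (1 + 3/5z)/(1 − 2/5z).

Solve |R(x)|<1 on ℝ⁻.
x=-1.3: |R|=0.1447
R=−1: 1+3/5x = −1+2/5x ⇒ -1/5x=2 ⇒ x=2/(-1/5)=-10.0000
Confirm numerically:
  x=-8.674: |R|=0.94067 <1
  x=-8.672: |R|=0.94057 <1
  x=-6.368: |R|=0.79522 <1
  x=-10.551: |R|=1.02111 >1
  x=-10.427: |R|=1.01652 >1
  x=-10.377: |R|=1.01464 >1
Stable set (-10.0000, 0).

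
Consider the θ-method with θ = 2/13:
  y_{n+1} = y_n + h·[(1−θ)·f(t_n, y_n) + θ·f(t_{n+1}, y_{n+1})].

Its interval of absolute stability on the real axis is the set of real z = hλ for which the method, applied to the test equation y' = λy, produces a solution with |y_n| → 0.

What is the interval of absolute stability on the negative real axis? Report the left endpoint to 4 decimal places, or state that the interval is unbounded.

Set f=λy, z=hλ:
  y_{n+1} = y_n + z·[11/13·y_n + 2/13·y_{n+1}] ⇒ (1 − 2/13z)y_{n+1} = (1 + 11/13z)y_n
  Hence R(z) = (1 + 11/13z)/(1 − 2/13z).

Solve |R(x)|<1 on ℝ⁻.
x=-1.3: |R|=0.0833
R=−1: 1+11/13x = −1+2/13x ⇒ -9/13x=2 ⇒ x=2/(-9/13)=-2.8889
Confirm numerically:
  x=-2.452: |R|=0.78038 <1
  x=-2.279: |R|=0.68738 <1
  x=-2.202: |R|=0.64479 <1
  x=-1.288: |R|=0.07499 <1
  x=-3.124: |R|=1.10993 >1
  x=-3.063: |R|=1.08193 >1
  x=-3.007: |R|=1.05591 >1
Interval (-2.8889, 0).

z∈(-2.8889,0).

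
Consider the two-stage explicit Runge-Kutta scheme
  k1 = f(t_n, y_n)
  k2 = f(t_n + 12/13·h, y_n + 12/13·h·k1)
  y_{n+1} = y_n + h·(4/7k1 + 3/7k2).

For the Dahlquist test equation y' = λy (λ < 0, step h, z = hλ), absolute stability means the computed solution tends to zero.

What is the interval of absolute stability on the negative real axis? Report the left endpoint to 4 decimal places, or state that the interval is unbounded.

(-2.5278, 0).

With y'=λy (z=hλ):
  k1=λy_n ⇒ h·k1=z·y_n;  k2=λ(1+12/13z)y_n ⇒ h·k2=z(1+12/13z)y_n
  y_{n+1}/y_n = 1 + 4/7z + 3/7z(1+12/13z) = 1 + z + 36/91z²
  ⇒ R(z) = 1 + z + 36/91z².

Find x<0 with |R(x)|<1.
x=-0.82: |R|=0.4460
R=1: x+36/91x²=0 ⇒ x=−91/36=-2.5278; min R=1−1/(4·36/91)=0.3681>−1
Confirm numerically:
  x=-2.142: |R|=0.67310 <1
  x=-1.865: |R|=0.51100 <1
  x=-1.245: |R|=0.36820 <1
  x=-3.108: |R|=1.71341 >1
  x=-2.594: |R|=1.06796 >1
  x=-2.589: |R|=1.06271 >1
Interval (-2.5278, 0).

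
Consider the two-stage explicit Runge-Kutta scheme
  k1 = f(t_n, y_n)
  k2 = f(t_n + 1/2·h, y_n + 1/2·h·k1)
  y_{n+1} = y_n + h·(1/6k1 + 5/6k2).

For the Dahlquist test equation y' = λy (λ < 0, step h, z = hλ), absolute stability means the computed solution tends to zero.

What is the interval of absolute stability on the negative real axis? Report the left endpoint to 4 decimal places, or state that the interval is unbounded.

z∈(-2.4000,0).

With y'=λy (z=hλ):
  k1=λy_n ⇒ h·k1=z·y_n;  k2=λ(1+1/2z)y_n ⇒ h·k2=z(1+1/2z)y_n
  y_{n+1}/y_n = 1 + 1/6z + 5/6z(1+1/2z) = 1 + z + 5/12z²
  so R(z) = 1 + z + 5/12z².

Solve |R(x)|<1 on ℝ⁻.
x=-0.99: |R|=0.4184
R=1: x+5/12x²=0 ⇒ x=−12/5=-2.4000; min R=1−1/(4·5/12)=0.4000>−1
Confirm numerically:
  x=-1.186: |R|=0.40008 <1
  x=-1.134: |R|=0.40181 <1
  x=-1.099: |R|=0.40425 <1
  x=-2.968: |R|=1.70243 >1
  x=-2.804: |R|=1.47201 >1
Interval (-2.4000, 0).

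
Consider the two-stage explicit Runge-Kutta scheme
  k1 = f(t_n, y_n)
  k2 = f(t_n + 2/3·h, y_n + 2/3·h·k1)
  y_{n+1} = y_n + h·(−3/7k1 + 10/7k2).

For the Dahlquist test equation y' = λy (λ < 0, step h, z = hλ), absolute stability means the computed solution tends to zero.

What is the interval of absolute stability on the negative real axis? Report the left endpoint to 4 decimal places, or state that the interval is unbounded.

Set f=λy, z=hλ:
  k1=λy_n ⇒ h·k1=z·y_n;  k2=λ(1+2/3z)y_n ⇒ h·k2=z(1+2/3z)y_n
  y_{n+1}/y_n = 1 − 3/7z + 10/7z(1+2/3z) = 1 + z + 20/21z²
  so R(z) = 1 + z + 20/21z².

Boundary: |R(x)|=1, x<0.
x=-1.52: |R|=1.6804
R=1: x+20/21x²=0 ⇒ x=−21/20=-1.0500; min R=1−1/(4·20/21)=0.7375>−1
Confirm numerically:
  x=-1.029: |R|=0.97942 <1
  x=-0.845: |R|=0.83502 <1
  x=-0.830: |R|=0.82610 <1
  x=-0.731: |R|=0.77792 <1
  x=-1.360: |R|=1.40152 >1
  x=-1.308: |R|=1.32139 >1
  x=-1.241: |R|=1.22574 >1
So |R|<1 on (-1.0500, 0).

(-1.0500, 0).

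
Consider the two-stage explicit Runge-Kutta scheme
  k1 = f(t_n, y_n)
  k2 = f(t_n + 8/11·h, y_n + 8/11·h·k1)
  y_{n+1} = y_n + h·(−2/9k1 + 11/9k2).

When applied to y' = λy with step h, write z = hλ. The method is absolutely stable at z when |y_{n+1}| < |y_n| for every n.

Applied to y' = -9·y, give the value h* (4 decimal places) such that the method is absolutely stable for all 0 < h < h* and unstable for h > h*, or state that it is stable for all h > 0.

(-1.1250,0); λ=-9 ⇒ h* = (9/8)/9 = 0.1250.

Set f=λy, z=hλ:
  k1=λy_n ⇒ h·k1=z·y_n;  k2=λ(1+8/11z)y_n ⇒ h·k2=z(1+8/11z)y_n
  y_{n+1}/y_n = 1 − 2/9z + 11/9z(1+8/11z) = 1 + z + 8/9z²
  R(z) = 1 + z + 8/9z².

Solve |R(x)|<1 on ℝ⁻.
x=-1.42: |R|=1.3724
R=1: x+8/9x²=0 ⇒ x=−9/8=-1.1250; min R=1−1/(4·8/9)=0.7188>−1
Confirm numerically:
  x=-1.080: |R|=0.95680 <1
  x=-1.045: |R|=0.92569 <1
  x=-0.717: |R|=0.73997 <1
  x=-0.606: |R|=0.72043 <1
  x=-1.510: |R|=1.51676 >1
  x=-1.438: |R|=1.40008 >1
  x=-1.323: |R|=1.23285 >1
Interval (-1.1250, 0).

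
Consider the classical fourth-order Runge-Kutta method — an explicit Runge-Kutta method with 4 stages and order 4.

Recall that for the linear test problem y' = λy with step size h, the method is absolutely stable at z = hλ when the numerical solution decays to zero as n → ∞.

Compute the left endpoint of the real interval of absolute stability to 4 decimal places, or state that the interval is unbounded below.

On y'=λy, z=hλ:
  order 4, 4-stage ⇒ R(z)=1+z+z^2/2+z^3/6+z^4/24
  (e.g. R(-0.84)=0.43476, |R|=0.43476)

Boundary: |R(x)|=1, x<0.
x=-0.84: |R|=0.4348
|R(-1.96)|=0.3208 |R(-1.11)|=0.3414 |R(-0.6)|=0.5494
Bisect:
  x_lo=-3.2116 |R|=1.8573  x_hi=-0.0772 |R|=0.9257
  mid=-1.64440 |R|=0.27120 →hi
  mid=-2.42798 |R|=0.58204 →hi
  mid=-2.81978 |R|=1.05325 →lo
  mid=-2.62388 |R|=0.78269 →hi
  mid=-2.72183 |R|=0.90846 →hi
  mid=-2.77080 |R|=0.97837 →hi
  mid=-2.79529 |R|=1.01518 →lo
  mid=-2.78305 |R|=0.99662 →hi
  mid=-2.78917 |R|=1.00586 →lo
  ...
  [-2.78534,-2.78515] ⇒ x*=-2.7853
So |R|<1 on (-2.7853, 0).

z* = -2.7853.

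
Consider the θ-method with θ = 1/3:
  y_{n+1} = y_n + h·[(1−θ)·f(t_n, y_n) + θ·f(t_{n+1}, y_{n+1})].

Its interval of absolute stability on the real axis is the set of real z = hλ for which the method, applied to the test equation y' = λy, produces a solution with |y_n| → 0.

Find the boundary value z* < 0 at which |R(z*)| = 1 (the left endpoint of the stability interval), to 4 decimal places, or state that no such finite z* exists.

On y'=λy, z=hλ:
  y_{n+1} = y_n + z·[2/3·y_n + 1/3·y_{n+1}] ⇒ (1 − 1/3z)y_{n+1} = (1 + 2/3z)y_n
  R(z) = (1 + 2/3z)/(1 − 1/3z).

Find x<0 with |R(x)|<1.
x=-0.36: |R|=0.6786
R=−1: 1+2/3x = −1+1/3x ⇒ -1/3x=2 ⇒ x=2/(-1/3)=-6.0000
Confirm numerically:
  x=-5.294: |R|=0.91488 <1
  x=-4.529: |R|=0.80462 <1
  x=-4.187: |R|=0.74774 <1
  x=-6.170: |R|=1.01854 >1
  x=-6.086: |R|=1.00947 >1
Stable set (-6.0000, 0).

left endpoint -6.0000.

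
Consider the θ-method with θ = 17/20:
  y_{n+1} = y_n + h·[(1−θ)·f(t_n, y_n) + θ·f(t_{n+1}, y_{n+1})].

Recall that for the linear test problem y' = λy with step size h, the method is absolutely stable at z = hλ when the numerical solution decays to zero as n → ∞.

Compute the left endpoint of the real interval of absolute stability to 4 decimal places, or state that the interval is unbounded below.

On y'=λy, z=hλ:
  y_{n+1} = y_n + z·[3/20·y_n + 17/20·y_{n+1}] ⇒ (1 − 17/20z)y_{n+1} = (1 + 3/20z)y_n
  R(z) = (1 + 3/20z)/(1 − 17/20z).

Boundary: |R(x)|=1, x<0.
x=-1: |R|=0.4595
x=-2: |R|=0.2593
x=-10: |R|=0.0526
x=-100: |R|=0.1628
θ=17/20≥1/2 ⇒ |1+3/20x|<|1−17/20x| ∀x<0 ⇒ stable on all of ℝ⁻.

unbounded; (−∞, 0).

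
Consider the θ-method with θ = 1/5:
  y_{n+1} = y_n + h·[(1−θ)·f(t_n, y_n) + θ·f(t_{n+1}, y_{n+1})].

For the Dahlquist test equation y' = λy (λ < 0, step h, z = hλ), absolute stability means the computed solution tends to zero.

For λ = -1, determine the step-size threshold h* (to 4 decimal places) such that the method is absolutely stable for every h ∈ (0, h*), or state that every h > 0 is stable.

On y'=λy, z=hλ:
  y_{n+1} = y_n + z·[4/5·y_n + 1/5·y_{n+1}] ⇒ (1 − 1/5z)y_{n+1} = (1 + 4/5z)y_n
  so R(z) = (1 + 4/5z)/(1 − 1/5z).

Find x<0 with |R(x)|<1.
x=-1.09: |R|=0.1051
R=−1: 1+4/5x = −1+1/5x ⇒ -3/5x=2 ⇒ x=2/(-3/5)=-3.3333
Confirm numerically:
  x=-2.952: |R|=0.85614 <1
  x=-1.458: |R|=0.12883 <1
  x=-1.361: |R|=0.06980 <1
  x=-3.926: |R|=1.19919 >1
  x=-3.873: |R|=1.18246 >1
  x=-3.827: |R|=1.16778 >1
Interval (-3.3333, 0).

(-3.3333,0); λ=-1 ⇒ h* = (10/3)/1 = 3.3333.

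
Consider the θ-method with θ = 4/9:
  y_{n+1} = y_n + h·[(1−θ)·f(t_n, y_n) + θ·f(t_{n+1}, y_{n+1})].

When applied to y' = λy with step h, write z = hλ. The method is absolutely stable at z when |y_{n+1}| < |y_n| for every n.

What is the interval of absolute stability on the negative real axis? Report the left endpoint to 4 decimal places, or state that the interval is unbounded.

(-18.0000, 0).

On y'=λy, z=hλ:
  y_{n+1} = y_n + z·[5/9·y_n + 4/9·y_{n+1}] ⇒ (1 − 4/9z)y_{n+1} = (1 + 5/9z)y_n
  ⇒ R(z) = (1 + 5/9z)/(1 − 4/9z).

Boundary: |R(x)|=1, x<0.
x=-1.72: |R|=0.0252
R=−1: 1+5/9x = −1+4/9x ⇒ -1/9x=2 ⇒ x=2/(-1/9)=-18.0000
Confirm numerically:
  x=-15.782: |R|=0.96925 <1
  x=-12.891: |R|=0.91564 <1
  x=-7.935: |R|=0.75295 <1
  x=-18.297: |R|=1.00361 >1
  x=-18.180: |R|=1.00220 >1
Stable set (-18.0000, 0).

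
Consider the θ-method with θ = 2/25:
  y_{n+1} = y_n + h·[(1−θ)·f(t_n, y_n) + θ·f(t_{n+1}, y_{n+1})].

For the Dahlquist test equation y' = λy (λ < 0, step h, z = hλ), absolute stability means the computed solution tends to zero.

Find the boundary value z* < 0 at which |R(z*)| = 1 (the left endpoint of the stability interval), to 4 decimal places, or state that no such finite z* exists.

z* = -2.3810.

On y'=λy, z=hλ:
  y_{n+1} = y_n + z·[23/25·y_n + 2/25·y_{n+1}] ⇒ (1 − 2/25z)y_{n+1} = (1 + 23/25z)y_n
  ⇒ R(z) = (1 + 23/25z)/(1 − 2/25z).

Solve |R(x)|<1 on ℝ⁻.
x=-0.46: |R|=0.5563
R=−1: 1+23/25x = −1+2/25x ⇒ -21/25x=2 ⇒ x=2/(-21/25)=-2.3810
Confirm numerically:
  x=-2.006: |R|=0.72860 <1
  x=-1.465: |R|=0.31131 <1
  x=-1.363: |R|=0.22899 <1
  x=-2.748: |R|=1.25275 >1
  x=-2.565: |R|=1.12828 >1
Stable set (-2.3810, 0).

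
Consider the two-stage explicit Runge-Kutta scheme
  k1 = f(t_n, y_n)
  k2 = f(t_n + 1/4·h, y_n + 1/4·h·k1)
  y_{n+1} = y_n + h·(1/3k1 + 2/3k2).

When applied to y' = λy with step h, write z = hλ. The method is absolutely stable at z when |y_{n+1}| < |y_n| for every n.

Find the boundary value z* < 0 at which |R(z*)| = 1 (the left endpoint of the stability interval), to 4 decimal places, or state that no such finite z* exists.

z* = -6.0000.

With y'=λy (z=hλ):
  k1=λy_n ⇒ h·k1=z·y_n;  k2=λ(1+1/4z)y_n ⇒ h·k2=z(1+1/4z)y_n
  y_{n+1}/y_n = 1 + 1/3z + 2/3z(1+1/4z) = 1 + z + 1/6z²
  so R(z) = 1 + z + 1/6z².

Find x<0 with |R(x)|<1.
x=-1.05: |R|=0.1338
R=1: x+1/6x²=0 ⇒ x=−6=-6.0000; min R=1−1/(4·1/6)=-0.5000>−1
Confirm numerically:
  x=-5.818: |R|=0.82352 <1
  x=-4.541: |R|=0.10422 <1
  x=-3.831: |R|=0.38491 <1
  x=-2.949: |R|=0.49957 <1
  x=-6.411: |R|=1.43915 >1
  x=-6.334: |R|=1.35259 >1
  x=-6.252: |R|=1.26258 >1
Interval (-6.0000, 0).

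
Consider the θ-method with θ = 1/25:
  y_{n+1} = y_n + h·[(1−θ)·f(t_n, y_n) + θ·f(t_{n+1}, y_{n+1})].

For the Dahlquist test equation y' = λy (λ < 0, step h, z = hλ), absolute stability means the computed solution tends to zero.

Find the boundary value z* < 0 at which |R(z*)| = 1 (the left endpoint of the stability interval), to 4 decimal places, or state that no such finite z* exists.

On y'=λy, z=hλ:
  y_{n+1} = y_n + z·[24/25·y_n + 1/25·y_{n+1}] ⇒ (1 − 1/25z)y_{n+1} = (1 + 24/25z)y_n
  ⇒ R(z) = (1 + 24/25z)/(1 − 1/25z).

Solve |R(x)|<1 on ℝ⁻.
x=-1.49: |R|=0.4062
R=−1: 1+24/25x = −1+1/25x ⇒ -23/25x=2 ⇒ x=2/(-23/25)=-2.1739
Confirm numerically:
  x=-1.608: |R|=0.51082 <1
  x=-1.527: |R|=0.43910 <1
  x=-1.286: |R|=0.22308 <1
  x=-1.098: |R|=0.05180 <1
  x=-2.749: |R|=1.47667 >1
  x=-2.680: |R|=1.42052 >1
  x=-2.592: |R|=1.34851 >1
Interval (-2.1739, 0).

left endpoint -2.1739.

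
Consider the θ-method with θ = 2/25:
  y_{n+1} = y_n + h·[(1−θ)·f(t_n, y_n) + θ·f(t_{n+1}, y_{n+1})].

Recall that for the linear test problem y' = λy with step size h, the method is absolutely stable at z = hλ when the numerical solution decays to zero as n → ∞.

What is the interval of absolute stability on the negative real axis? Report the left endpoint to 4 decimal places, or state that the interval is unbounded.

Set f=λy, z=hλ:
  y_{n+1} = y_n + z·[23/25·y_n + 2/25·y_{n+1}] ⇒ (1 − 2/25z)y_{n+1} = (1 + 23/25z)y_n
  ⇒ R(z) = (1 + 23/25z)/(1 − 2/25z).

Need |R(x)|<1, x<0.
x=-1: |R|=0.0741
R=−1: 1+23/25x = −1+2/25x ⇒ -21/25x=2 ⇒ x=2/(-21/25)=-2.3810
Confirm numerically:
  x=-2.329: |R|=0.96321 <1
  x=-1.757: |R|=0.54047 <1
  x=-1.550: |R|=0.37900 <1
  x=-2.900: |R|=1.35390 >1
  x=-2.519: |R|=1.09651 >1
Stable set (-2.3810, 0).

(-2.3810, 0).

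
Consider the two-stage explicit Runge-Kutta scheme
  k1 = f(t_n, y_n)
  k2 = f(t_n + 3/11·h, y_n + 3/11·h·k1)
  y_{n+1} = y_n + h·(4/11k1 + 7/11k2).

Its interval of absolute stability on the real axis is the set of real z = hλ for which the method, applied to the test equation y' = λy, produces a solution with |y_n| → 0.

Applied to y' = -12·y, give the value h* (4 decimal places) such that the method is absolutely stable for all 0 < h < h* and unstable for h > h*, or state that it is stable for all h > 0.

(-5.7619,0); λ=-12 ⇒ h* = (121/21)/12 = 0.4802.

Set f=λy, z=hλ:
  k1=λy_n ⇒ h·k1=z·y_n;  k2=λ(1+3/11z)y_n ⇒ h·k2=z(1+3/11z)y_n
  y_{n+1}/y_n = 1 + 4/11z + 7/11z(1+3/11z) = 1 + z + 21/121z²
  ⇒ R(z) = 1 + z + 21/121z².

Find x<0 with |R(x)|<1.
x=-0.61: |R|=0.4546
R=1: x+21/121x²=0 ⇒ x=−121/21=-5.7619; min R=1−1/(4·21/121)=-0.4405>−1
Confirm numerically:
  x=-4.998: |R|=0.33737 <1
  x=-3.030: |R|=0.43662 <1
  x=-2.575: |R|=0.42423 <1
  x=-6.329: |R|=1.62291 >1
  x=-6.113: |R|=1.37249 >1
  x=-5.900: |R|=1.14140 >1
Stable set (-5.7619, 0).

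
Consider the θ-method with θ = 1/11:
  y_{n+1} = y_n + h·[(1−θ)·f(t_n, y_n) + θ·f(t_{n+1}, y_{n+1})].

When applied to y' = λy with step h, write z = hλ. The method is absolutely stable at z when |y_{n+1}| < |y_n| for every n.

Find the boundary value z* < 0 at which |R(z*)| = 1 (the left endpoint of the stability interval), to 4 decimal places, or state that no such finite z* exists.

On y'=λy, z=hλ:
  y_{n+1} = y_n + z·[10/11·y_n + 1/11·y_{n+1}] ⇒ (1 − 1/11z)y_{n+1} = (1 + 10/11z)y_n
  ⇒ R(z) = (1 + 10/11z)/(1 − 1/11z).

Find x<0 with |R(x)|<1.
x=-0.94: |R|=0.1340
R=−1: 1+10/11x = −1+1/11x ⇒ -9/11x=2 ⇒ x=2/(-9/11)=-2.4444
Confirm numerically:
  x=-1.490: |R|=0.31225 <1
  x=-1.331: |R|=0.18733 <1
  x=-1.069: |R|=0.02569 <1
  x=-2.993: |R|=1.35282 >1
  x=-2.844: |R|=1.25975 >1
  x=-2.813: |R|=1.24014 >1
Interval (-2.4444, 0).

z* = -2.4444.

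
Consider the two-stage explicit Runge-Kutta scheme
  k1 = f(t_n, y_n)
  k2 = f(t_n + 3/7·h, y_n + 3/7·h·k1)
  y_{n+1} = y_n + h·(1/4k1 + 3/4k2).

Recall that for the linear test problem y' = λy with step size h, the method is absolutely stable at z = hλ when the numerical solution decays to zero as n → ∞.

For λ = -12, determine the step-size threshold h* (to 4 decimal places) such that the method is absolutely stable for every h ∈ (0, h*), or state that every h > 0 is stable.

(-3.1111,0); λ=-12 ⇒ h* = (28/9)/12 = 0.2593.

Set f=λy, z=hλ:
  k1=λy_n ⇒ h·k1=z·y_n;  k2=λ(1+3/7z)y_n ⇒ h·k2=z(1+3/7z)y_n
  y_{n+1}/y_n = 1 + 1/4z + 3/4z(1+3/7z) = 1 + z + 9/28z²
  so R(z) = 1 + z + 9/28z².

Find x<0 with |R(x)|<1.
x=-1.69: |R|=0.2280
R=1: x+9/28x²=0 ⇒ x=−28/9=-3.1111; min R=1−1/(4·9/28)=0.2222>−1
Confirm numerically:
  x=-3.026: |R|=0.91722 <1
  x=-2.776: |R|=0.70099 <1
  x=-2.559: |R|=0.54587 <1
  x=-2.220: |R|=0.36413 <1
  x=-3.644: |R|=1.62417 >1
  x=-3.470: |R|=1.40029 >1
Stable set (-3.1111, 0).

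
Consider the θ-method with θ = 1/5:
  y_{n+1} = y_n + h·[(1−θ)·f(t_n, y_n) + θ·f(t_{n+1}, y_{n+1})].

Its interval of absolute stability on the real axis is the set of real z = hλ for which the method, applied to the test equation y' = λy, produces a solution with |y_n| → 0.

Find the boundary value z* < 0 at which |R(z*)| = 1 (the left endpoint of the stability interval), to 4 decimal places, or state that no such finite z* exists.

left endpoint -3.3333.

Test eqn y'=λy, z=hλ:
  y_{n+1} = y_n + z·[4/5·y_n + 1/5·y_{n+1}] ⇒ (1 − 1/5z)y_{n+1} = (1 + 4/5z)y_n
  so R(z) = (1 + 4/5z)/(1 − 1/5z).

Solve |R(x)|<1 on ℝ⁻.
x=-1.24: |R|=0.0064
R=−1: 1+4/5x = −1+1/5x ⇒ -3/5x=2 ⇒ x=2/(-3/5)=-3.3333
Confirm numerically:
  x=-2.004: |R|=0.43061 <1
  x=-1.578: |R|=0.19945 <1
  x=-1.535: |R|=0.17445 <1
  x=-1.420: |R|=0.10592 <1
  x=-3.599: |R|=1.09269 >1
  x=-3.595: |R|=1.09133 >1
So |R|<1 on (-3.3333, 0).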